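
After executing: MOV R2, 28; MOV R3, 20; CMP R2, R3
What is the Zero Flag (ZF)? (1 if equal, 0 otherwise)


Register state trace:
  MOV R2, 28  → R2 = 28
  MOV R3, 20  → R3 = 20
  CMP R2, R3  → computes 28 - 20 = 8
  Result is nonzero, so values are not equal
ZF = 0

0


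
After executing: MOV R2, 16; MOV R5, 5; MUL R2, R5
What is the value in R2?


Register state trace:
  MOV R2, 16  → R2 = 16
  MOV R5, 5  → R5 = 5
  MUL R2, R5  → R2 = 16 * 5 = 80
Final: R2 = 80

80


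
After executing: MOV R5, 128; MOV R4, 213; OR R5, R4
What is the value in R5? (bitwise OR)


Register state trace:
  MOV R5, 128  → R5 = 128 (0b10000000)
  MOV R4, 213  → R4 = 213 (0b11010101)
  OR R5, R4   → R5 = 128 OR 213 = 213 (0b11010101)
Final: R5 = 213

213


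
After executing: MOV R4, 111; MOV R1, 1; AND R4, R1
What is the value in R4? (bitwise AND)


Register state trace:
  MOV R4, 111  → R4 = 111 (0b01101111)
  MOV R1, 1  → R1 = 1 (0b00000001)
  AND R4, R1  → R4 = 111 AND 1 = 1 (0b00000001)
Final: R4 = 1

1


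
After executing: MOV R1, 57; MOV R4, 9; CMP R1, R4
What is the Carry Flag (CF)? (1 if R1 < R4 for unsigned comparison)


Register state trace:
  MOV R1, 57  → R1 = 57
  MOV R4, 9  → R4 = 9
  CMP R1, R4  → unsigned 57 - 9: no borrow
  57 >= 9, so CF = 0
CF = 0

0


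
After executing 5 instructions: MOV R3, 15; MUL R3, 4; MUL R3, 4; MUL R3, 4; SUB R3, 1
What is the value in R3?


Register state trace:
  MOV R3, 15  → R3 = 15
  MUL R3, 4  → R3 = 15 * 4 = 60
  MUL R3, 4  → R3 = 60 * 4 = 240
  MUL R3, 4  → R3 = 240 * 4 = 960
  SUB R3, 1  → R3 = 960 - 1 = 959
Final: R3 = 959

959


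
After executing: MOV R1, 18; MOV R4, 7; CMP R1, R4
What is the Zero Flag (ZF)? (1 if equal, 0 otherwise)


Register state trace:
  MOV R1, 18  → R1 = 18
  MOV R4, 7  → R4 = 7
  CMP R1, R4  → computes 18 - 7 = 11
  Result is nonzero, so values are not equal
ZF = 0

0


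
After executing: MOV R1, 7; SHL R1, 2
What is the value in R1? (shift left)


Register state trace:
  MOV R1, 7  → R1 = 7
  SHL R1, 2  → R1 = 7 << 2 = 7 * 2^2 = 28
Final: R1 = 28

28


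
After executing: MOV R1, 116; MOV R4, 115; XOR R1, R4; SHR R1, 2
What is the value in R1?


Register state trace:
  MOV R1, 116  → R1 = 116 (0b01110100)
  MOV R4, 115  → R4 = 115 (0b01110011)
  XOR R1, R4  → R1 = 116 XOR 115 = 7 (0b00000111)
  SHR R1, 2  → R1 = 7 >> 2 = 1
Final: R1 = 1

1


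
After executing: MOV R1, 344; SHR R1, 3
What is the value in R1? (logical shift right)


Register state trace:
  MOV R1, 344  → R1 = 344
  SHR R1, 3  → R1 = 344 >> 3 = 344 // 2^3 = 43
Final: R1 = 43

43


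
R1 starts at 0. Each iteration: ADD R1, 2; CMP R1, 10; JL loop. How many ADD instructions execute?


Loop trace (R1 starts at 0, target 10, step 2):
  ADD #1: R1 = 0 + 2 = 2  → 2 < 10, loop
  ADD #2: R1 = 2 + 2 = 4  → 4 < 10, loop
  ADD #3: R1 = 4 + 2 = 6  → 6 < 10, loop
  ADD #4: R1 = 6 + 2 = 8  → 8 < 10, loop
  ADD #5: R1 = 8 + 2 = 10  → 10 >= 10, exit
Total ADD instructions: 5

5


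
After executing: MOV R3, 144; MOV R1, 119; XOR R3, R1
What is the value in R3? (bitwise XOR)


Register state trace:
  MOV R3, 144  → R3 = 144 (0b10010000)
  MOV R1, 119  → R1 = 119 (0b01110111)
  XOR R3, R1  → R3 = 144 XOR 119 = 231 (0b11100111)
Final: R3 = 231

231


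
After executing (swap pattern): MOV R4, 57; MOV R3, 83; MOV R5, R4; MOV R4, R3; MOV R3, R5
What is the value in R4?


Register state trace (swap pattern):
  MOV R4, 57  → R4 = 57
  MOV R3, 83  → R3 = 83
  MOV R5, R4  → R5 = 57  (save R4)
  MOV R4, R3  → R4 = 83  (R4 gets R3's value)
  MOV R3, R5  → R3 = 57  (R3 gets saved value)
Final: R4 = 83

83


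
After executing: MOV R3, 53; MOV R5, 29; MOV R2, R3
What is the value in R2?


Register state trace:
  MOV R3, 53  → R3 = 53
  MOV R5, 29  → R5 = 29
  MOV R2, R3  → R2 = 53
Final: R2 = 53

53


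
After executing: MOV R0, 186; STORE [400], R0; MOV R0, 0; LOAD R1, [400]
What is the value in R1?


Register and memory trace:
  MOV R0, 186  → R0 = 186
  STORE [400], R0  → mem[400] = 186
  MOV R0, 0  → R0 = 0
  LOAD R1, [400]  → R1 = mem[400] = 186
Final: R1 = 186

186


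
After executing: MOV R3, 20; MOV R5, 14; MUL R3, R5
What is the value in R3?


Register state trace:
  MOV R3, 20  → R3 = 20
  MOV R5, 14  → R5 = 14
  MUL R3, R5  → R3 = 20 * 14 = 280
Final: R3 = 280

280


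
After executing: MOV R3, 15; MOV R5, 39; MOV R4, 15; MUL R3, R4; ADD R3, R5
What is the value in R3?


Register state trace:
  MOV R3, 15  → R3 = 15
  MOV R5, 39  → R5 = 39
  MOV R4, 15  → R4 = 15
  MUL R3, R4  → R3 = 15 * 15 = 225
  ADD R3, R5  → R3 = 225 + 39 = 264
Final: R3 = 264

264


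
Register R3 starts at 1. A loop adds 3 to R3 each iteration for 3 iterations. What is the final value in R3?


Starting value: R3 = 1
  Iter 1: R3 = 1 + 3 = 4
  Iter 2: R3 = 4 + 3 = 7
  Iter 3: R3 = 7 + 3 = 10
Final: R3 = 10

10


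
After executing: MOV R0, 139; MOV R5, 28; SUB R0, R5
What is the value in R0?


Register state trace:
  MOV R0, 139  → R0 = 139
  MOV R5, 28  → R5 = 28
  SUB R0, R5  → R0 = 139 - 28 = 111
Final: R0 = 111

111


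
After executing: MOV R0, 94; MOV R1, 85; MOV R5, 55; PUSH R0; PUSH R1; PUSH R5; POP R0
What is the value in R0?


Stack trace (top is rightmost):
  MOV R0, 94  → R0 = 94
  MOV R1, 85  → R1 = 85
  MOV R5, 55  → R5 = 55
  PUSH R0  → stack: [94]
  PUSH R1  → stack: [94, 85]
  PUSH R5  → stack: [94, 85, 55]
  POP R0  → R0 = 55, stack: [94, 85]
Final: R0 = 55

55


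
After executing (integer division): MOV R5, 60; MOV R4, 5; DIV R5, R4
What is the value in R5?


Register state trace:
  MOV R5, 60  → R5 = 60
  MOV R4, 5  → R4 = 5
  DIV R5, R4  → R5 = 60 // 5 = 12
Final: R5 = 12

12


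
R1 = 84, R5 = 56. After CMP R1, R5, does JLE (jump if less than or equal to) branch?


Trace:
  R1 = 84, R5 = 56
  CMP R1, R5  → compares 84 vs 56
  JLE checks: is 84 less than or equal to 56?
  84 > 56, so condition is false
Branch taken: No

No


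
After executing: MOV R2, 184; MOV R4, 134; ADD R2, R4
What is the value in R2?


Register state trace:
  MOV R2, 184  → R2 = 184
  MOV R4, 134  → R4 = 134
  ADD R2, R4  → R2 = 184 + 134 = 318
Final: R2 = 318

318


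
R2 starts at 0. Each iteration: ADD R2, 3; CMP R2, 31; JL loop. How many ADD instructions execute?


Loop trace (R2 starts at 0, target 31, step 3):
  ADD #1: R2 = 0 + 3 = 3  → 3 < 31, loop
  ADD #2: R2 = 3 + 3 = 6  → 6 < 31, loop
  ADD #3: R2 = 6 + 3 = 9  → 9 < 31, loop
  ADD #4: R2 = 9 + 3 = 12  → 12 < 31, loop
  ADD #5: R2 = 12 + 3 = 15  → 15 < 31, loop
  ADD #6: R2 = 15 + 3 = 18  → 18 < 31, loop
  ADD #7: R2 = 18 + 3 = 21  → 21 < 31, loop
  ADD #8: R2 = 21 + 3 = 24  → 24 < 31, loop
  ADD #9: R2 = 24 + 3 = 27  → 27 < 31, loop
  ADD #10: R2 = 27 + 3 = 30  → 30 < 31, loop
  ADD #11: R2 = 30 + 3 = 33  → 33 >= 31, exit
Total ADD instructions: 11

11


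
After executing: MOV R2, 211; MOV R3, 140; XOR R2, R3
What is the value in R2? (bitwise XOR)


Register state trace:
  MOV R2, 211  → R2 = 211 (0b11010011)
  MOV R3, 140  → R3 = 140 (0b10001100)
  XOR R2, R3  → R2 = 211 XOR 140 = 95 (0b01011111)
Final: R2 = 95

95


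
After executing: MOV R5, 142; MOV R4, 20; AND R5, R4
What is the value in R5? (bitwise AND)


Register state trace:
  MOV R5, 142  → R5 = 142 (0b10001110)
  MOV R4, 20  → R4 = 20 (0b00010100)
  AND R5, R4  → R5 = 142 AND 20 = 4 (0b00000100)
Final: R5 = 4

4


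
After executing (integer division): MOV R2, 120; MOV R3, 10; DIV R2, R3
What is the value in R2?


Register state trace:
  MOV R2, 120  → R2 = 120
  MOV R3, 10  → R3 = 10
  DIV R2, R3  → R2 = 120 // 10 = 12
Final: R2 = 12

12


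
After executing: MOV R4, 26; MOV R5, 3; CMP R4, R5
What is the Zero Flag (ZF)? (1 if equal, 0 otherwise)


Register state trace:
  MOV R4, 26  → R4 = 26
  MOV R5, 3  → R5 = 3
  CMP R4, R5  → computes 26 - 3 = 23
  Result is nonzero, so values are not equal
ZF = 0

0


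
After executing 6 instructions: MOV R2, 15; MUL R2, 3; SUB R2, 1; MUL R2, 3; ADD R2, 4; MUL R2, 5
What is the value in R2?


Register state trace:
  MOV R2, 15  → R2 = 15
  MUL R2, 3  → R2 = 15 * 3 = 45
  SUB R2, 1  → R2 = 45 - 1 = 44
  MUL R2, 3  → R2 = 44 * 3 = 132
  ADD R2, 4  → R2 = 132 + 4 = 136
  MUL R2, 5  → R2 = 136 * 5 = 680
Final: R2 = 680

680


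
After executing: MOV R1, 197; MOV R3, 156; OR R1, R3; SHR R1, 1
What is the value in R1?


Register state trace:
  MOV R1, 197  → R1 = 197 (0b11000101)
  MOV R3, 156  → R3 = 156 (0b10011100)
  OR R1, R3  → R1 = 197 OR 156 = 221 (0b11011101)
  SHR R1, 1  → R1 = 221 >> 1 = 110
Final: R1 = 110

110


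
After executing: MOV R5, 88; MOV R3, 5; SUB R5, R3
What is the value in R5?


Register state trace:
  MOV R5, 88  → R5 = 88
  MOV R3, 5  → R3 = 5
  SUB R5, R3  → R5 = 88 - 5 = 83
Final: R5 = 83

83


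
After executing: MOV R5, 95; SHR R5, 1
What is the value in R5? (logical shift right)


Register state trace:
  MOV R5, 95  → R5 = 95
  SHR R5, 1  → R5 = 95 >> 1 = 95 // 2^1 = 47
Final: R5 = 47

47


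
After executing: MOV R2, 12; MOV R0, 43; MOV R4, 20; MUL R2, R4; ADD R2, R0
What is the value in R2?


Register state trace:
  MOV R2, 12  → R2 = 12
  MOV R0, 43  → R0 = 43
  MOV R4, 20  → R4 = 20
  MUL R2, R4  → R2 = 12 * 20 = 240
  ADD R2, R0  → R2 = 240 + 43 = 283
Final: R2 = 283

283


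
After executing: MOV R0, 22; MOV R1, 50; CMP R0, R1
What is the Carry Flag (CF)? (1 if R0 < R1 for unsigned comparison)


Register state trace:
  MOV R0, 22  → R0 = 22
  MOV R1, 50  → R1 = 50
  CMP R0, R1  → unsigned 22 - 50: borrow occurs
  22 < 50, so CF = 1
CF = 1

1


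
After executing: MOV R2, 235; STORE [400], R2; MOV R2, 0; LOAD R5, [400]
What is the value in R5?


Register and memory trace:
  MOV R2, 235  → R2 = 235
  STORE [400], R2  → mem[400] = 235
  MOV R2, 0  → R2 = 0
  LOAD R5, [400]  → R5 = mem[400] = 235
Final: R5 = 235

235


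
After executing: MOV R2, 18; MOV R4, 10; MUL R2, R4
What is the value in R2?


Register state trace:
  MOV R2, 18  → R2 = 18
  MOV R4, 10  → R4 = 10
  MUL R2, R4  → R2 = 18 * 10 = 180
Final: R2 = 180

180


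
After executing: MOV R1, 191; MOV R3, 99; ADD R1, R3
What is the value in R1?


Register state trace:
  MOV R1, 191  → R1 = 191
  MOV R3, 99  → R3 = 99
  ADD R1, R3  → R1 = 191 + 99 = 290
Final: R1 = 290

290


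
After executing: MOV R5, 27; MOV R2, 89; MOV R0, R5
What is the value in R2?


Register state trace:
  MOV R5, 27  → R5 = 27
  MOV R2, 89  → R2 = 89
  MOV R0, R5  → R0 = 27
Final: R2 = 89

89


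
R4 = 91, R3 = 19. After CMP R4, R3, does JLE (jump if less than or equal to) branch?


Trace:
  R4 = 91, R3 = 19
  CMP R4, R3  → compares 91 vs 19
  JLE checks: is 91 less than or equal to 19?
  91 > 19, so condition is false
Branch taken: No

No


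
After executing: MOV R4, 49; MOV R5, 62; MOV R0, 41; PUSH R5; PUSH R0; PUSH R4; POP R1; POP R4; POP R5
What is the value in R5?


Stack trace (top is rightmost):
  MOV R4, 49  → R4 = 49
  MOV R5, 62  → R5 = 62
  MOV R0, 41  → R0 = 41
  PUSH R5  → stack: [62]
  PUSH R0  → stack: [62, 41]
  PUSH R4  → stack: [62, 41, 49]
  POP R1  → R1 = 49, stack: [62, 41]
  POP R4  → R4 = 41, stack: [62]
  POP R5  → R5 = 62, stack: []
Final: R5 = 62

62


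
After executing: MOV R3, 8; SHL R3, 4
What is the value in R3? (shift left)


Register state trace:
  MOV R3, 8  → R3 = 8
  SHL R3, 4  → R3 = 8 << 4 = 8 * 2^4 = 128
Final: R3 = 128

128


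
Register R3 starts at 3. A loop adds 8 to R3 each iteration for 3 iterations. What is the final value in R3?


Starting value: R3 = 3
  Iter 1: R3 = 3 + 8 = 11
  Iter 2: R3 = 11 + 8 = 19
  Iter 3: R3 = 19 + 8 = 27
Final: R3 = 27

27


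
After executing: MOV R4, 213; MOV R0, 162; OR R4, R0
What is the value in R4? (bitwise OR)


Register state trace:
  MOV R4, 213  → R4 = 213 (0b11010101)
  MOV R0, 162  → R0 = 162 (0b10100010)
  OR R4, R0   → R4 = 213 OR 162 = 247 (0b11110111)
Final: R4 = 247

247


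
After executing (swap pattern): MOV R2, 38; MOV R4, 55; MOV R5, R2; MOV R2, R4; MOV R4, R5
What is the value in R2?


Register state trace (swap pattern):
  MOV R2, 38  → R2 = 38
  MOV R4, 55  → R4 = 55
  MOV R5, R2  → R5 = 38  (save R2)
  MOV R2, R4  → R2 = 55  (R2 gets R4's value)
  MOV R4, R5  → R4 = 38  (R4 gets saved value)
Final: R2 = 55

55


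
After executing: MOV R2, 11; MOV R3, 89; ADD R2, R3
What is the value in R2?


Register state trace:
  MOV R2, 11  → R2 = 11
  MOV R3, 89  → R3 = 89
  ADD R2, R3  → R2 = 11 + 89 = 100
Final: R2 = 100

100


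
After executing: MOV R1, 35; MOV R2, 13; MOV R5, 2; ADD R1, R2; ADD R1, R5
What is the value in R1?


Register state trace:
  MOV R1, 35  → R1 = 35
  MOV R2, 13  → R2 = 13
  MOV R5, 2  → R5 = 2
  ADD R1, R2  → R1 = 35 + 13 = 48
  ADD R1, R5  → R1 = 48 + 2 = 50
Final: R1 = 50

50


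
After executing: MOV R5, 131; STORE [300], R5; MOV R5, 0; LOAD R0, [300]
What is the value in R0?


Register and memory trace:
  MOV R5, 131  → R5 = 131
  STORE [300], R5  → mem[300] = 131
  MOV R5, 0  → R5 = 0
  LOAD R0, [300]  → R0 = mem[300] = 131
Final: R0 = 131

131


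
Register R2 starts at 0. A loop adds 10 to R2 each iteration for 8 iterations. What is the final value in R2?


Starting value: R2 = 0
  Iter 1: R2 = 0 + 10 = 10
  Iter 2: R2 = 10 + 10 = 20
  Iter 3: R2 = 20 + 10 = 30
  Iter 4: R2 = 30 + 10 = 40
  Iter 5: R2 = 40 + 10 = 50
  Iter 6: R2 = 50 + 10 = 60
  Iter 7: R2 = 60 + 10 = 70
  Iter 8: R2 = 70 + 10 = 80
Final: R2 = 80

80


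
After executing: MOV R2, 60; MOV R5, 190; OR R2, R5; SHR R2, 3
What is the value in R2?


Register state trace:
  MOV R2, 60  → R2 = 60 (0b00111100)
  MOV R5, 190  → R5 = 190 (0b10111110)
  OR R2, R5  → R2 = 60 OR 190 = 190 (0b10111110)
  SHR R2, 3  → R2 = 190 >> 3 = 23
Final: R2 = 23

23


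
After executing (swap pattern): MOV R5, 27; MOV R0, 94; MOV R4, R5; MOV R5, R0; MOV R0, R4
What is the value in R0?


Register state trace (swap pattern):
  MOV R5, 27  → R5 = 27
  MOV R0, 94  → R0 = 94
  MOV R4, R5  → R4 = 27  (save R5)
  MOV R5, R0  → R5 = 94  (R5 gets R0's value)
  MOV R0, R4  → R0 = 27  (R0 gets saved value)
Final: R0 = 27

27


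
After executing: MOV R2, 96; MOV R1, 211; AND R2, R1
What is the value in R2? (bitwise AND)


Register state trace:
  MOV R2, 96  → R2 = 96 (0b01100000)
  MOV R1, 211  → R1 = 211 (0b11010011)
  AND R2, R1  → R2 = 96 AND 211 = 64 (0b01000000)
Final: R2 = 64

64


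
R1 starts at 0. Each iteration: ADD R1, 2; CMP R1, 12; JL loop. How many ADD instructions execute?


Loop trace (R1 starts at 0, target 12, step 2):
  ADD #1: R1 = 0 + 2 = 2  → 2 < 12, loop
  ADD #2: R1 = 2 + 2 = 4  → 4 < 12, loop
  ADD #3: R1 = 4 + 2 = 6  → 6 < 12, loop
  ADD #4: R1 = 6 + 2 = 8  → 8 < 12, loop
  ADD #5: R1 = 8 + 2 = 10  → 10 < 12, loop
  ADD #6: R1 = 10 + 2 = 12  → 12 >= 12, exit
Total ADD instructions: 6

6


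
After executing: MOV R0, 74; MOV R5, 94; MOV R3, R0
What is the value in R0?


Register state trace:
  MOV R0, 74  → R0 = 74
  MOV R5, 94  → R5 = 94
  MOV R3, R0  → R3 = 74
Final: R0 = 74

74


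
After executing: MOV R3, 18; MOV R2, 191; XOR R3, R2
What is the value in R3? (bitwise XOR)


Register state trace:
  MOV R3, 18  → R3 = 18 (0b00010010)
  MOV R2, 191  → R2 = 191 (0b10111111)
  XOR R3, R2  → R3 = 18 XOR 191 = 173 (0b10101101)
Final: R3 = 173

173


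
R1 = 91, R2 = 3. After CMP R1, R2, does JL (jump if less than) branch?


Trace:
  R1 = 91, R2 = 3
  CMP R1, R2  → compares 91 vs 3
  JL checks: is 91 less than 3?
  91 > 3, so condition is false
Branch taken: No

No


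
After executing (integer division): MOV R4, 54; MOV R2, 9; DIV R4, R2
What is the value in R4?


Register state trace:
  MOV R4, 54  → R4 = 54
  MOV R2, 9  → R2 = 9
  DIV R4, R2  → R4 = 54 // 9 = 6
Final: R4 = 6

6


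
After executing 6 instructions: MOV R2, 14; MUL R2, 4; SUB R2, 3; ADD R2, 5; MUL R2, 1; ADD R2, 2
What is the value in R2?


Register state trace:
  MOV R2, 14  → R2 = 14
  MUL R2, 4  → R2 = 14 * 4 = 56
  SUB R2, 3  → R2 = 56 - 3 = 53
  ADD R2, 5  → R2 = 53 + 5 = 58
  MUL R2, 1  → R2 = 58 * 1 = 58
  ADD R2, 2  → R2 = 58 + 2 = 60
Final: R2 = 60

60


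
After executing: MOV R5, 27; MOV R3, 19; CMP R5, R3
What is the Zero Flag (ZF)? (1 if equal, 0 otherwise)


Register state trace:
  MOV R5, 27  → R5 = 27
  MOV R3, 19  → R3 = 19
  CMP R5, R3  → computes 27 - 19 = 8
  Result is nonzero, so values are not equal
ZF = 0

0


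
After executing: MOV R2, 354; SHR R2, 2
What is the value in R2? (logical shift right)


Register state trace:
  MOV R2, 354  → R2 = 354
  SHR R2, 2  → R2 = 354 >> 2 = 354 // 2^2 = 88
Final: R2 = 88

88


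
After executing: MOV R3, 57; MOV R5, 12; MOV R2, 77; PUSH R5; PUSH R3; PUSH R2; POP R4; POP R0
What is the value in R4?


Stack trace (top is rightmost):
  MOV R3, 57  → R3 = 57
  MOV R5, 12  → R5 = 12
  MOV R2, 77  → R2 = 77
  PUSH R5  → stack: [12]
  PUSH R3  → stack: [12, 57]
  PUSH R2  → stack: [12, 57, 77]
  POP R4  → R4 = 77, stack: [12, 57]
  POP R0  → R0 = 57, stack: [12]
Final: R4 = 77

77


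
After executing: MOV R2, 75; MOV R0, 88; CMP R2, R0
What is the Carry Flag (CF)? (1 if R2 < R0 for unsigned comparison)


Register state trace:
  MOV R2, 75  → R2 = 75
  MOV R0, 88  → R0 = 88
  CMP R2, R0  → unsigned 75 - 88: borrow occurs
  75 < 88, so CF = 1
CF = 1

1


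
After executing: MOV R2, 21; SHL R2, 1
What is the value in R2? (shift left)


Register state trace:
  MOV R2, 21  → R2 = 21
  SHL R2, 1  → R2 = 21 << 1 = 21 * 2^1 = 42
Final: R2 = 42

42


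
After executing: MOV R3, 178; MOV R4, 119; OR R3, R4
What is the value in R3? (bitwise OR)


Register state trace:
  MOV R3, 178  → R3 = 178 (0b10110010)
  MOV R4, 119  → R4 = 119 (0b01110111)
  OR R3, R4   → R3 = 178 OR 119 = 247 (0b11110111)
Final: R3 = 247

247


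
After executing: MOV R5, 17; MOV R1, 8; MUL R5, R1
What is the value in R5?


Register state trace:
  MOV R5, 17  → R5 = 17
  MOV R1, 8  → R1 = 8
  MUL R5, R1  → R5 = 17 * 8 = 136
Final: R5 = 136

136


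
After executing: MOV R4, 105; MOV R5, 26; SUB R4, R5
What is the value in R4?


Register state trace:
  MOV R4, 105  → R4 = 105
  MOV R5, 26  → R5 = 26
  SUB R4, R5  → R4 = 105 - 26 = 79
Final: R4 = 79

79


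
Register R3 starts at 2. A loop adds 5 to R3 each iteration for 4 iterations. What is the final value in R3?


Starting value: R3 = 2
  Iter 1: R3 = 2 + 5 = 7
  Iter 2: R3 = 7 + 5 = 12
  Iter 3: R3 = 12 + 5 = 17
  Iter 4: R3 = 17 + 5 = 22
Final: R3 = 22

22


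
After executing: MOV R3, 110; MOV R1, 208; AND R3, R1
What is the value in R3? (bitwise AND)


Register state trace:
  MOV R3, 110  → R3 = 110 (0b01101110)
  MOV R1, 208  → R1 = 208 (0b11010000)
  AND R3, R1  → R3 = 110 AND 208 = 64 (0b01000000)
Final: R3 = 64

64


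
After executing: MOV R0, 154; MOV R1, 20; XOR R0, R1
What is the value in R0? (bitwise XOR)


Register state trace:
  MOV R0, 154  → R0 = 154 (0b10011010)
  MOV R1, 20  → R1 = 20 (0b00010100)
  XOR R0, R1  → R0 = 154 XOR 20 = 142 (0b10001110)
Final: R0 = 142

142


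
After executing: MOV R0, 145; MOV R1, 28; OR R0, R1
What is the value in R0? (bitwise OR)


Register state trace:
  MOV R0, 145  → R0 = 145 (0b10010001)
  MOV R1, 28  → R1 = 28 (0b00011100)
  OR R0, R1   → R0 = 145 OR 28 = 157 (0b10011101)
Final: R0 = 157

157


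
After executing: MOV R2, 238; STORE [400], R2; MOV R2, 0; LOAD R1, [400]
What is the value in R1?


Register and memory trace:
  MOV R2, 238  → R2 = 238
  STORE [400], R2  → mem[400] = 238
  MOV R2, 0  → R2 = 0
  LOAD R1, [400]  → R1 = mem[400] = 238
Final: R1 = 238

238


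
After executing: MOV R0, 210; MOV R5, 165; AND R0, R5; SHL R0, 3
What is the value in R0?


Register state trace:
  MOV R0, 210  → R0 = 210 (0b11010010)
  MOV R5, 165  → R5 = 165 (0b10100101)
  AND R0, R5  → R0 = 210 AND 165 = 128 (0b10000000)
  SHL R0, 3  → R0 = 128 << 3 = 1024
Final: R0 = 1024

1024


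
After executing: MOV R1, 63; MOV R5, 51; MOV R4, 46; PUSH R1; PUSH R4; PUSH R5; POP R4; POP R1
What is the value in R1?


Stack trace (top is rightmost):
  MOV R1, 63  → R1 = 63
  MOV R5, 51  → R5 = 51
  MOV R4, 46  → R4 = 46
  PUSH R1  → stack: [63]
  PUSH R4  → stack: [63, 46]
  PUSH R5  → stack: [63, 46, 51]
  POP R4  → R4 = 51, stack: [63, 46]
  POP R1  → R1 = 46, stack: [63]
Final: R1 = 46

46


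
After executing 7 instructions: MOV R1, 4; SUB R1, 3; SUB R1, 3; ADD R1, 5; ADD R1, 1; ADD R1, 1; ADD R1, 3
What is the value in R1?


Register state trace:
  MOV R1, 4  → R1 = 4
  SUB R1, 3  → R1 = 4 - 3 = 1
  SUB R1, 3  → R1 = 1 - 3 = -2
  ADD R1, 5  → R1 = -2 + 5 = 3
  ADD R1, 1  → R1 = 3 + 1 = 4
  ADD R1, 1  → R1 = 4 + 1 = 5
  ADD R1, 3  → R1 = 5 + 3 = 8
Final: R1 = 8

8


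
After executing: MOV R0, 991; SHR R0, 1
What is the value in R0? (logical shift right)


Register state trace:
  MOV R0, 991  → R0 = 991
  SHR R0, 1  → R0 = 991 >> 1 = 991 // 2^1 = 495
Final: R0 = 495

495


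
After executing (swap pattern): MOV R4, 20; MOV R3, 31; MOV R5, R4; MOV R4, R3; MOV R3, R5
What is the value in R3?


Register state trace (swap pattern):
  MOV R4, 20  → R4 = 20
  MOV R3, 31  → R3 = 31
  MOV R5, R4  → R5 = 20  (save R4)
  MOV R4, R3  → R4 = 31  (R4 gets R3's value)
  MOV R3, R5  → R3 = 20  (R3 gets saved value)
Final: R3 = 20

20


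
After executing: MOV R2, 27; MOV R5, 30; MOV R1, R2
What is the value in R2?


Register state trace:
  MOV R2, 27  → R2 = 27
  MOV R5, 30  → R5 = 30
  MOV R1, R2  → R1 = 27
Final: R2 = 27

27


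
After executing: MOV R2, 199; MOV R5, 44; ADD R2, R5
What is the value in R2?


Register state trace:
  MOV R2, 199  → R2 = 199
  MOV R5, 44  → R5 = 44
  ADD R2, R5  → R2 = 199 + 44 = 243
Final: R2 = 243

243


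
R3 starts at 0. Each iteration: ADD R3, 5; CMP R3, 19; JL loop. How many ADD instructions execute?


Loop trace (R3 starts at 0, target 19, step 5):
  ADD #1: R3 = 0 + 5 = 5  → 5 < 19, loop
  ADD #2: R3 = 5 + 5 = 10  → 10 < 19, loop
  ADD #3: R3 = 10 + 5 = 15  → 15 < 19, loop
  ADD #4: R3 = 15 + 5 = 20  → 20 >= 19, exit
Total ADD instructions: 4

4


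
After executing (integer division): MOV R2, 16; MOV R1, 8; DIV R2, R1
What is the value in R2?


Register state trace:
  MOV R2, 16  → R2 = 16
  MOV R1, 8  → R1 = 8
  DIV R2, R1  → R2 = 16 // 8 = 2
Final: R2 = 2

2


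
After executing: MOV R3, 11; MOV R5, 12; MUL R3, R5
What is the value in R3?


Register state trace:
  MOV R3, 11  → R3 = 11
  MOV R5, 12  → R5 = 12
  MUL R3, R5  → R3 = 11 * 12 = 132
Final: R3 = 132

132


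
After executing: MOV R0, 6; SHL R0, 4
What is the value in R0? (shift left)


Register state trace:
  MOV R0, 6  → R0 = 6
  SHL R0, 4  → R0 = 6 << 4 = 6 * 2^4 = 96
Final: R0 = 96

96


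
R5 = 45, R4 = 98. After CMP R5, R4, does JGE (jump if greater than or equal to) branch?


Trace:
  R5 = 45, R4 = 98
  CMP R5, R4  → compares 45 vs 98
  JGE checks: is 45 greater than or equal to 98?
  45 < 98, so condition is false
Branch taken: No

No


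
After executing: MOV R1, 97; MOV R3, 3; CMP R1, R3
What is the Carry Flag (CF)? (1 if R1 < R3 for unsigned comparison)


Register state trace:
  MOV R1, 97  → R1 = 97
  MOV R3, 3  → R3 = 3
  CMP R1, R3  → unsigned 97 - 3: no borrow
  97 >= 3, so CF = 0
CF = 0

0


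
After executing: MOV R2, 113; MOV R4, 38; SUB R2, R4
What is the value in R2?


Register state trace:
  MOV R2, 113  → R2 = 113
  MOV R4, 38  → R4 = 38
  SUB R2, R4  → R2 = 113 - 38 = 75
Final: R2 = 75

75


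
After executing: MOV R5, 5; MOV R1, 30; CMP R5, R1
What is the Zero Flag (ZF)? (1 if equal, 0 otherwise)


Register state trace:
  MOV R5, 5  → R5 = 5
  MOV R1, 30  → R1 = 30
  CMP R5, R1  → computes 5 - 30 = -25
  Result is nonzero, so values are not equal
ZF = 0

0


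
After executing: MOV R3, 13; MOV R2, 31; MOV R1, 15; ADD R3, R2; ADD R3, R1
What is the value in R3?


Register state trace:
  MOV R3, 13  → R3 = 13
  MOV R2, 31  → R2 = 31
  MOV R1, 15  → R1 = 15
  ADD R3, R2  → R3 = 13 + 31 = 44
  ADD R3, R1  → R3 = 44 + 15 = 59
Final: R3 = 59

59


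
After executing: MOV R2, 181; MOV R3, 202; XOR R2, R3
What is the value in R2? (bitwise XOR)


Register state trace:
  MOV R2, 181  → R2 = 181 (0b10110101)
  MOV R3, 202  → R3 = 202 (0b11001010)
  XOR R2, R3  → R2 = 181 XOR 202 = 127 (0b01111111)
Final: R2 = 127

127


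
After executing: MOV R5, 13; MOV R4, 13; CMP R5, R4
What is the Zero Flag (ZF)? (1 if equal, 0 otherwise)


Register state trace:
  MOV R5, 13  → R5 = 13
  MOV R4, 13  → R4 = 13
  CMP R5, R4  → computes 13 - 13 = 0
  Result is zero, so values are equal
ZF = 1

1


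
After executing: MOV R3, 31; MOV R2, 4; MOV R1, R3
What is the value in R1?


Register state trace:
  MOV R3, 31  → R3 = 31
  MOV R2, 4  → R2 = 4
  MOV R1, R3  → R1 = 31
Final: R1 = 31

31


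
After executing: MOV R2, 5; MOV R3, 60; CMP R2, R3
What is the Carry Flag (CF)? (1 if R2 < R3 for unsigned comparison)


Register state trace:
  MOV R2, 5  → R2 = 5
  MOV R3, 60  → R3 = 60
  CMP R2, R3  → unsigned 5 - 60: borrow occurs
  5 < 60, so CF = 1
CF = 1

1


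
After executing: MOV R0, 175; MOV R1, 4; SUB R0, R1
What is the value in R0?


Register state trace:
  MOV R0, 175  → R0 = 175
  MOV R1, 4  → R1 = 4
  SUB R0, R1  → R0 = 175 - 4 = 171
Final: R0 = 171

171


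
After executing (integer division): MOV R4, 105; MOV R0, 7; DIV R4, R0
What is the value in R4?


Register state trace:
  MOV R4, 105  → R4 = 105
  MOV R0, 7  → R0 = 7
  DIV R4, R0  → R4 = 105 // 7 = 15
Final: R4 = 15

15


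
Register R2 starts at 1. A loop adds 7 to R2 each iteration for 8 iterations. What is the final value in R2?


Starting value: R2 = 1
  Iter 1: R2 = 1 + 7 = 8
  Iter 2: R2 = 8 + 7 = 15
  Iter 3: R2 = 15 + 7 = 22
  Iter 4: R2 = 22 + 7 = 29
  Iter 5: R2 = 29 + 7 = 36
  Iter 6: R2 = 36 + 7 = 43
  Iter 7: R2 = 43 + 7 = 50
  Iter 8: R2 = 50 + 7 = 57
Final: R2 = 57

57


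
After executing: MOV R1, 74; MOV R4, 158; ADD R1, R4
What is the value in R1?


Register state trace:
  MOV R1, 74  → R1 = 74
  MOV R4, 158  → R4 = 158
  ADD R1, R4  → R1 = 74 + 158 = 232
Final: R1 = 232

232


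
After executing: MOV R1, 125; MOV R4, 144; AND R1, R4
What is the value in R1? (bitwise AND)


Register state trace:
  MOV R1, 125  → R1 = 125 (0b01111101)
  MOV R4, 144  → R4 = 144 (0b10010000)
  AND R1, R4  → R1 = 125 AND 144 = 16 (0b00010000)
Final: R1 = 16

16


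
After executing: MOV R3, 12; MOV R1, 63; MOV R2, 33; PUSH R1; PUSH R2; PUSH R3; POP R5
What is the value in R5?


Stack trace (top is rightmost):
  MOV R3, 12  → R3 = 12
  MOV R1, 63  → R1 = 63
  MOV R2, 33  → R2 = 33
  PUSH R1  → stack: [63]
  PUSH R2  → stack: [63, 33]
  PUSH R3  → stack: [63, 33, 12]
  POP R5  → R5 = 12, stack: [63, 33]
Final: R5 = 12

12


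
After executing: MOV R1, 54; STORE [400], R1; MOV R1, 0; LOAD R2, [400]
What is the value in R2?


Register and memory trace:
  MOV R1, 54  → R1 = 54
  STORE [400], R1  → mem[400] = 54
  MOV R1, 0  → R1 = 0
  LOAD R2, [400]  → R2 = mem[400] = 54
Final: R2 = 54

54


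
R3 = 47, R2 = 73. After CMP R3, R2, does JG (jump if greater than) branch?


Trace:
  R3 = 47, R2 = 73
  CMP R3, R2  → compares 47 vs 73
  JG checks: is 47 greater than 73?
  47 < 73, so condition is false
Branch taken: No

No


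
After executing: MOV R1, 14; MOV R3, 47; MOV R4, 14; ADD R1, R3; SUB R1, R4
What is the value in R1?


Register state trace:
  MOV R1, 14  → R1 = 14
  MOV R3, 47  → R3 = 47
  MOV R4, 14  → R4 = 14
  ADD R1, R3  → R1 = 14 + 47 = 61
  SUB R1, R4  → R1 = 61 - 14 = 47
Final: R1 = 47

47


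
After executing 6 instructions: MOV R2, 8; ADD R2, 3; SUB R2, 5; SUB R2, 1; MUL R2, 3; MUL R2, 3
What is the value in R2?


Register state trace:
  MOV R2, 8  → R2 = 8
  ADD R2, 3  → R2 = 8 + 3 = 11
  SUB R2, 5  → R2 = 11 - 5 = 6
  SUB R2, 1  → R2 = 6 - 1 = 5
  MUL R2, 3  → R2 = 5 * 3 = 15
  MUL R2, 3  → R2 = 15 * 3 = 45
Final: R2 = 45

45


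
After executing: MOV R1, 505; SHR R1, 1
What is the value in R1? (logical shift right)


Register state trace:
  MOV R1, 505  → R1 = 505
  SHR R1, 1  → R1 = 505 >> 1 = 505 // 2^1 = 252
Final: R1 = 252

252


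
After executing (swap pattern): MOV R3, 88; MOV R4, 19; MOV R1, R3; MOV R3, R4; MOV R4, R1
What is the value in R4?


Register state trace (swap pattern):
  MOV R3, 88  → R3 = 88
  MOV R4, 19  → R4 = 19
  MOV R1, R3  → R1 = 88  (save R3)
  MOV R3, R4  → R3 = 19  (R3 gets R4's value)
  MOV R4, R1  → R4 = 88  (R4 gets saved value)
Final: R4 = 88

88


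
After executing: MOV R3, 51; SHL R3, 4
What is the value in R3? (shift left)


Register state trace:
  MOV R3, 51  → R3 = 51
  SHL R3, 4  → R3 = 51 << 4 = 51 * 2^4 = 816
Final: R3 = 816

816


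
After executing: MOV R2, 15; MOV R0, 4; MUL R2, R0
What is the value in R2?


Register state trace:
  MOV R2, 15  → R2 = 15
  MOV R0, 4  → R0 = 4
  MUL R2, R0  → R2 = 15 * 4 = 60
Final: R2 = 60

60


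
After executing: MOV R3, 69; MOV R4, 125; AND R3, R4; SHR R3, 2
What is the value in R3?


Register state trace:
  MOV R3, 69  → R3 = 69 (0b01000101)
  MOV R4, 125  → R4 = 125 (0b01111101)
  AND R3, R4  → R3 = 69 AND 125 = 69 (0b01000101)
  SHR R3, 2  → R3 = 69 >> 2 = 17
Final: R3 = 17

17


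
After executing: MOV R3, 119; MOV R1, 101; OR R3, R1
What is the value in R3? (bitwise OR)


Register state trace:
  MOV R3, 119  → R3 = 119 (0b01110111)
  MOV R1, 101  → R1 = 101 (0b01100101)
  OR R3, R1   → R3 = 119 OR 101 = 119 (0b01110111)
Final: R3 = 119

119


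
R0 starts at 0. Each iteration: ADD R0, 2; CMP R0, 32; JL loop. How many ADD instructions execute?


Loop trace (R0 starts at 0, target 32, step 2):
  ADD #1: R0 = 0 + 2 = 2  → 2 < 32, loop
  ADD #2: R0 = 2 + 2 = 4  → 4 < 32, loop
  ADD #3: R0 = 4 + 2 = 6  → 6 < 32, loop
  ADD #4: R0 = 6 + 2 = 8  → 8 < 32, loop
  ADD #5: R0 = 8 + 2 = 10  → 10 < 32, loop
  ADD #6: R0 = 10 + 2 = 12  → 12 < 32, loop
  ADD #7: R0 = 12 + 2 = 14  → 14 < 32, loop
  ADD #8: R0 = 14 + 2 = 16  → 16 < 32, loop
  ADD #9: R0 = 16 + 2 = 18  → 18 < 32, loop
  ADD #10: R0 = 18 + 2 = 20  → 20 < 32, loop
  ADD #11: R0 = 20 + 2 = 22  → 22 < 32, loop
  ADD #12: R0 = 22 + 2 = 24  → 24 < 32, loop
  ADD #13: R0 = 24 + 2 = 26  → 26 < 32, loop
  ADD #14: R0 = 26 + 2 = 28  → 28 < 32, loop
  ADD #15: R0 = 28 + 2 = 30  → 30 < 32, loop
  ADD #16: R0 = 30 + 2 = 32  → 32 >= 32, exit
Total ADD instructions: 16

16


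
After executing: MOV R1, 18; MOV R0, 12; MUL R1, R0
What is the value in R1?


Register state trace:
  MOV R1, 18  → R1 = 18
  MOV R0, 12  → R0 = 12
  MUL R1, R0  → R1 = 18 * 12 = 216
Final: R1 = 216

216


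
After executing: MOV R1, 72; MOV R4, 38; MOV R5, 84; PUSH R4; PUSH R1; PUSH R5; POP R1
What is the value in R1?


Stack trace (top is rightmost):
  MOV R1, 72  → R1 = 72
  MOV R4, 38  → R4 = 38
  MOV R5, 84  → R5 = 84
  PUSH R4  → stack: [38]
  PUSH R1  → stack: [38, 72]
  PUSH R5  → stack: [38, 72, 84]
  POP R1  → R1 = 84, stack: [38, 72]
Final: R1 = 84

84


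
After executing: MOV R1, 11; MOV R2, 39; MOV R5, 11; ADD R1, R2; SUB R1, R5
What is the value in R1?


Register state trace:
  MOV R1, 11  → R1 = 11
  MOV R2, 39  → R2 = 39
  MOV R5, 11  → R5 = 11
  ADD R1, R2  → R1 = 11 + 39 = 50
  SUB R1, R5  → R1 = 50 - 11 = 39
Final: R1 = 39

39


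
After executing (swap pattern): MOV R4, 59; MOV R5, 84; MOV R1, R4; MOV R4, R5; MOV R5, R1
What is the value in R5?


Register state trace (swap pattern):
  MOV R4, 59  → R4 = 59
  MOV R5, 84  → R5 = 84
  MOV R1, R4  → R1 = 59  (save R4)
  MOV R4, R5  → R4 = 84  (R4 gets R5's value)
  MOV R5, R1  → R5 = 59  (R5 gets saved value)
Final: R5 = 59

59


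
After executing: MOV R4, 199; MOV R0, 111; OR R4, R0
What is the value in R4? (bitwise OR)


Register state trace:
  MOV R4, 199  → R4 = 199 (0b11000111)
  MOV R0, 111  → R0 = 111 (0b01101111)
  OR R4, R0   → R4 = 199 OR 111 = 239 (0b11101111)
Final: R4 = 239

239


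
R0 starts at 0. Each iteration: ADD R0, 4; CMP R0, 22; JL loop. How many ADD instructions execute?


Loop trace (R0 starts at 0, target 22, step 4):
  ADD #1: R0 = 0 + 4 = 4  → 4 < 22, loop
  ADD #2: R0 = 4 + 4 = 8  → 8 < 22, loop
  ADD #3: R0 = 8 + 4 = 12  → 12 < 22, loop
  ADD #4: R0 = 12 + 4 = 16  → 16 < 22, loop
  ADD #5: R0 = 16 + 4 = 20  → 20 < 22, loop
  ADD #6: R0 = 20 + 4 = 24  → 24 >= 22, exit
Total ADD instructions: 6

6


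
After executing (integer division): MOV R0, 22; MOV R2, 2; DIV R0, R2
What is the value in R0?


Register state trace:
  MOV R0, 22  → R0 = 22
  MOV R2, 2  → R2 = 2
  DIV R0, R2  → R0 = 22 // 2 = 11
Final: R0 = 11

11


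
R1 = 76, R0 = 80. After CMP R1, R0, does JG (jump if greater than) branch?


Trace:
  R1 = 76, R0 = 80
  CMP R1, R0  → compares 76 vs 80
  JG checks: is 76 greater than 80?
  76 < 80, so condition is false
Branch taken: No

No


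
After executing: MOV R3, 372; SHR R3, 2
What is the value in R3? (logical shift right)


Register state trace:
  MOV R3, 372  → R3 = 372
  SHR R3, 2  → R3 = 372 >> 2 = 372 // 2^2 = 93
Final: R3 = 93

93


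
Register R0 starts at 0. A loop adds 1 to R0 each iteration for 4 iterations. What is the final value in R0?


Starting value: R0 = 0
  Iter 1: R0 = 0 + 1 = 1
  Iter 2: R0 = 1 + 1 = 2
  Iter 3: R0 = 2 + 1 = 3
  Iter 4: R0 = 3 + 1 = 4
Final: R0 = 4

4


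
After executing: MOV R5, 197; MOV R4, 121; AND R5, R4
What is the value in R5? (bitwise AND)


Register state trace:
  MOV R5, 197  → R5 = 197 (0b11000101)
  MOV R4, 121  → R4 = 121 (0b01111001)
  AND R5, R4  → R5 = 197 AND 121 = 65 (0b01000001)
Final: R5 = 65

65


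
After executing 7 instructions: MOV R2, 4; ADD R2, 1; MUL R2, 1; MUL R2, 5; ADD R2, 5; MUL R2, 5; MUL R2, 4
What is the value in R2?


Register state trace:
  MOV R2, 4  → R2 = 4
  ADD R2, 1  → R2 = 4 + 1 = 5
  MUL R2, 1  → R2 = 5 * 1 = 5
  MUL R2, 5  → R2 = 5 * 5 = 25
  ADD R2, 5  → R2 = 25 + 5 = 30
  MUL R2, 5  → R2 = 30 * 5 = 150
  MUL R2, 4  → R2 = 150 * 4 = 600
Final: R2 = 600

600


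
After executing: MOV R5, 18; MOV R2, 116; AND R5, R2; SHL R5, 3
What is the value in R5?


Register state trace:
  MOV R5, 18  → R5 = 18 (0b00010010)
  MOV R2, 116  → R2 = 116 (0b01110100)
  AND R5, R2  → R5 = 18 AND 116 = 16 (0b00010000)
  SHL R5, 3  → R5 = 16 << 3 = 128
Final: R5 = 128

128


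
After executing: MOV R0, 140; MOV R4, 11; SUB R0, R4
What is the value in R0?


Register state trace:
  MOV R0, 140  → R0 = 140
  MOV R4, 11  → R4 = 11
  SUB R0, R4  → R0 = 140 - 11 = 129
Final: R0 = 129

129


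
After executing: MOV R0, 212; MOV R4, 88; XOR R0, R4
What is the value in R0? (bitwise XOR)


Register state trace:
  MOV R0, 212  → R0 = 212 (0b11010100)
  MOV R4, 88  → R4 = 88 (0b01011000)
  XOR R0, R4  → R0 = 212 XOR 88 = 140 (0b10001100)
Final: R0 = 140

140


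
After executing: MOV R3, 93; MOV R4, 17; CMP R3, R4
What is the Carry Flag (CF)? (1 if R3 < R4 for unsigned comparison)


Register state trace:
  MOV R3, 93  → R3 = 93
  MOV R4, 17  → R4 = 17
  CMP R3, R4  → unsigned 93 - 17: no borrow
  93 >= 17, so CF = 0
CF = 0

0


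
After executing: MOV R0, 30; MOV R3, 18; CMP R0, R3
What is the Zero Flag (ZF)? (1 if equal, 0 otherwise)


Register state trace:
  MOV R0, 30  → R0 = 30
  MOV R3, 18  → R3 = 18
  CMP R0, R3  → computes 30 - 18 = 12
  Result is nonzero, so values are not equal
ZF = 0

0


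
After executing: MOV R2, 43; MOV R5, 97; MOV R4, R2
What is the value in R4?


Register state trace:
  MOV R2, 43  → R2 = 43
  MOV R5, 97  → R5 = 97
  MOV R4, R2  → R4 = 43
Final: R4 = 43

43


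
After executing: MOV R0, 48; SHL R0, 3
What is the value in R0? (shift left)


Register state trace:
  MOV R0, 48  → R0 = 48
  SHL R0, 3  → R0 = 48 << 3 = 48 * 2^3 = 384
Final: R0 = 384

384


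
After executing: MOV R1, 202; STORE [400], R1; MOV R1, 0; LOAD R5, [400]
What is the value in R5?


Register and memory trace:
  MOV R1, 202  → R1 = 202
  STORE [400], R1  → mem[400] = 202
  MOV R1, 0  → R1 = 0
  LOAD R5, [400]  → R5 = mem[400] = 202
Final: R5 = 202

202


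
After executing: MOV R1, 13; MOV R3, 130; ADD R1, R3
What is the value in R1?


Register state trace:
  MOV R1, 13  → R1 = 13
  MOV R3, 130  → R3 = 130
  ADD R1, R3  → R1 = 13 + 130 = 143
Final: R1 = 143

143


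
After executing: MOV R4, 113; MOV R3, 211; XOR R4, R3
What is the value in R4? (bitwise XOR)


Register state trace:
  MOV R4, 113  → R4 = 113 (0b01110001)
  MOV R3, 211  → R3 = 211 (0b11010011)
  XOR R4, R3  → R4 = 113 XOR 211 = 162 (0b10100010)
Final: R4 = 162

162


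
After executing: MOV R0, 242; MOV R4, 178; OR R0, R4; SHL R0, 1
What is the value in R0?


Register state trace:
  MOV R0, 242  → R0 = 242 (0b11110010)
  MOV R4, 178  → R4 = 178 (0b10110010)
  OR R0, R4  → R0 = 242 OR 178 = 242 (0b11110010)
  SHL R0, 1  → R0 = 242 << 1 = 484
Final: R0 = 484

484


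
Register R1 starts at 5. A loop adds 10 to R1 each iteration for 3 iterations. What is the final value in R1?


Starting value: R1 = 5
  Iter 1: R1 = 5 + 10 = 15
  Iter 2: R1 = 15 + 10 = 25
  Iter 3: R1 = 25 + 10 = 35
Final: R1 = 35

35


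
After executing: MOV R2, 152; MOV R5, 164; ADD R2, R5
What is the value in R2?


Register state trace:
  MOV R2, 152  → R2 = 152
  MOV R5, 164  → R5 = 164
  ADD R2, R5  → R2 = 152 + 164 = 316
Final: R2 = 316

316


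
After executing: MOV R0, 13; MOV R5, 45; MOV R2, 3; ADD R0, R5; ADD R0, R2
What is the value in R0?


Register state trace:
  MOV R0, 13  → R0 = 13
  MOV R5, 45  → R5 = 45
  MOV R2, 3  → R2 = 3
  ADD R0, R5  → R0 = 13 + 45 = 58
  ADD R0, R2  → R0 = 58 + 3 = 61
Final: R0 = 61

61


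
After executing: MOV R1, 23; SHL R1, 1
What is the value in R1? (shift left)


Register state trace:
  MOV R1, 23  → R1 = 23
  SHL R1, 1  → R1 = 23 << 1 = 23 * 2^1 = 46
Final: R1 = 46

46


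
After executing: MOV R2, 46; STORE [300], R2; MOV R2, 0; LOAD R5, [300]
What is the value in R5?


Register and memory trace:
  MOV R2, 46  → R2 = 46
  STORE [300], R2  → mem[300] = 46
  MOV R2, 0  → R2 = 0
  LOAD R5, [300]  → R5 = mem[300] = 46
Final: R5 = 46

46


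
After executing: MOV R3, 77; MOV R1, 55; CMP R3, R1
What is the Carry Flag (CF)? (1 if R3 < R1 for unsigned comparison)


Register state trace:
  MOV R3, 77  → R3 = 77
  MOV R1, 55  → R1 = 55
  CMP R3, R1  → unsigned 77 - 55: no borrow
  77 >= 55, so CF = 0
CF = 0

0


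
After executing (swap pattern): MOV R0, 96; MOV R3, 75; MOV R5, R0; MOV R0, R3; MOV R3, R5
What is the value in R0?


Register state trace (swap pattern):
  MOV R0, 96  → R0 = 96
  MOV R3, 75  → R3 = 75
  MOV R5, R0  → R5 = 96  (save R0)
  MOV R0, R3  → R0 = 75  (R0 gets R3's value)
  MOV R3, R5  → R3 = 96  (R3 gets saved value)
Final: R0 = 75

75


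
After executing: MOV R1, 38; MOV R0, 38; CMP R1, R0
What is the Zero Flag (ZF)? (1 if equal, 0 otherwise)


Register state trace:
  MOV R1, 38  → R1 = 38
  MOV R0, 38  → R0 = 38
  CMP R1, R0  → computes 38 - 38 = 0
  Result is zero, so values are equal
ZF = 1

1


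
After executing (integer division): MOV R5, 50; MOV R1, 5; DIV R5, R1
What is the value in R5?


Register state trace:
  MOV R5, 50  → R5 = 50
  MOV R1, 5  → R1 = 5
  DIV R5, R1  → R5 = 50 // 5 = 10
Final: R5 = 10

10
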